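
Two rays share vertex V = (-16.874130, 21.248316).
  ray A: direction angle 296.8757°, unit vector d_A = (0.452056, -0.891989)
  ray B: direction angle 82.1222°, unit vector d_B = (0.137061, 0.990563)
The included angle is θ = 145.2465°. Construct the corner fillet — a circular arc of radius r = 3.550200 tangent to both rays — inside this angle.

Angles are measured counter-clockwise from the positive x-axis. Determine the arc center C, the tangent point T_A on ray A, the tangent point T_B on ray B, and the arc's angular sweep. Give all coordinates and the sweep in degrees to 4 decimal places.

bisector direction at 9.4989° = (0.986289,0.165030)
center distance |VC| = r/sin(θ/2) = 3.550200/sin(72.6232°) = 3.719974
C = V + |VC|·bis = (-13.2052,21.8622)
T_A = V + ((C−V)·d_A)·d_A = V + 1.1110·d_A = (-16.3719,20.2573)
T_B = V + ((C−V)·d_B)·d_B = V + 1.1110·d_B = (-16.7219,22.3488)
sweep = 180° − θ = 34.7535°

center=(-13.2052,21.8622) T_A=(-16.3719,20.2573) T_B=(-16.7219,22.3488) sweep=34.7535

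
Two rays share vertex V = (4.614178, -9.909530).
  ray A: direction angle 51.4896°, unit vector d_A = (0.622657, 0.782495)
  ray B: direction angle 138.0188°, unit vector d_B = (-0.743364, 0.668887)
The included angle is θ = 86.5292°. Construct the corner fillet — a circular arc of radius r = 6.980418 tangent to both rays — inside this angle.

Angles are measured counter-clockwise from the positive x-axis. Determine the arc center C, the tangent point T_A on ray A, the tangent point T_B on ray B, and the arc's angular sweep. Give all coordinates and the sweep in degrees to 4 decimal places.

bisector direction at 94.7542° = (-0.082881,0.996559)
center distance |VC| = r/sin(θ/2) = 6.980418/sin(43.2646°) = 10.184911
C = V + |VC|·bis = (3.7700,0.2403)
T_A = V + ((C−V)·d_A)·d_A = V + 7.4166·d_A = (9.2322,-4.1061)
T_B = V + ((C−V)·d_B)·d_B = V + 7.4166·d_B = (-0.8991,-4.9487)
sweep = 180° − θ = 93.4708°

center=(3.7700,0.2403) T_A=(9.2322,-4.1061) T_B=(-0.8991,-4.9487) sweep=93.4708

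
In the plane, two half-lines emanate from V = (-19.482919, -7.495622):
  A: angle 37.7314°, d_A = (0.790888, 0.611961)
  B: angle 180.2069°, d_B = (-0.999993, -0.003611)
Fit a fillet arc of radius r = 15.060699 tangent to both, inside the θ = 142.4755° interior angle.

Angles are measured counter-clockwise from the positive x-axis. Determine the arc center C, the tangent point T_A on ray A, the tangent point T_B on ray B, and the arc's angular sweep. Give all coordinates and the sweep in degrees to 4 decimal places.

bisector direction at 108.9692° = (-0.325059,0.945694)
center distance |VC| = r/sin(θ/2) = 15.060699/sin(71.2378°) = 15.905917
C = V + |VC|·bis = (-24.6533,7.5465)
T_A = V + ((C−V)·d_A)·d_A = V + 5.1160·d_A = (-15.4367,-4.3648)
T_B = V + ((C−V)·d_B)·d_B = V + 5.1160·d_B = (-24.5989,-7.5141)
sweep = 180° − θ = 37.5245°

center=(-24.6533,7.5465) T_A=(-15.4367,-4.3648) T_B=(-24.5989,-7.5141) sweep=37.5245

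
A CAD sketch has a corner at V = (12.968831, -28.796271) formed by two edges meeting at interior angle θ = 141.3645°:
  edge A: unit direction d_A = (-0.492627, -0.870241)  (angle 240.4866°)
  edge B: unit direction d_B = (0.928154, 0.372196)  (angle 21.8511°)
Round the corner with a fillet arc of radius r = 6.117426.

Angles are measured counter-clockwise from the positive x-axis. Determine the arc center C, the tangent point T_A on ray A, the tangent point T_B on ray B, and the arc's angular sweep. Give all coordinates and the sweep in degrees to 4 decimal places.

center=(17.2361,-33.6760) T_A=(11.9124,-30.6624) T_B=(14.9592,-27.9981) sweep=38.6355

bisector direction at 311.1689° = (0.658280,-0.752773)
center distance |VC| = r/sin(θ/2) = 6.117426/sin(70.6822°) = 6.482394
C = V + |VC|·bis = (17.2361,-33.6760)
T_A = V + ((C−V)·d_A)·d_A = V + 2.1444·d_A = (11.9124,-30.6624)
T_B = V + ((C−V)·d_B)·d_B = V + 2.1444·d_B = (14.9592,-27.9981)
sweep = 180° − θ = 38.6355°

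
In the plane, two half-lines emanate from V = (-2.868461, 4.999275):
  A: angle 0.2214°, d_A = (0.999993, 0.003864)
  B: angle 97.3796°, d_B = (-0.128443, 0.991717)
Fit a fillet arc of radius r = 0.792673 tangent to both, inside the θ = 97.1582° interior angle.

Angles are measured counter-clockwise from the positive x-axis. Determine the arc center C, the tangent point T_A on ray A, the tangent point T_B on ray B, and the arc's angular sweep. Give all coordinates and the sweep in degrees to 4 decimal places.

bisector direction at 48.8005° = (0.658683,0.752421)
center distance |VC| = r/sin(θ/2) = 0.792673/sin(48.5791°) = 1.057081
C = V + |VC|·bis = (-2.1722,5.7946)
T_A = V + ((C−V)·d_A)·d_A = V + 0.6993·d_A = (-2.1691,5.0020)
T_B = V + ((C−V)·d_B)·d_B = V + 0.6993·d_B = (-2.9583,5.6928)
sweep = 180° − θ = 82.8418°

center=(-2.1722,5.7946) T_A=(-2.1691,5.0020) T_B=(-2.9583,5.6928) sweep=82.8418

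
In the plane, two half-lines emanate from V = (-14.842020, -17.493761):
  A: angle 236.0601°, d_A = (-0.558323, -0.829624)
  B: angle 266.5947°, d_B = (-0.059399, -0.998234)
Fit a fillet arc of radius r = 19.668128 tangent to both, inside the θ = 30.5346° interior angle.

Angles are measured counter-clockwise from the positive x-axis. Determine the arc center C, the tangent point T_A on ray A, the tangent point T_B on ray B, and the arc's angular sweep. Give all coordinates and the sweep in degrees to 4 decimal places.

bisector direction at 251.3274° = (-0.320160,-0.947363)
center distance |VC| = r/sin(θ/2) = 19.668128/sin(15.2673°) = 74.692163
C = V + |VC|·bis = (-38.7555,-88.2544)
T_A = V + ((C−V)·d_A)·d_A = V + 72.0561·d_A = (-55.0726,-77.2732)
T_B = V + ((C−V)·d_B)·d_B = V + 72.0561·d_B = (-19.1221,-89.4227)
sweep = 180° − θ = 149.4654°

center=(-38.7555,-88.2544) T_A=(-55.0726,-77.2732) T_B=(-19.1221,-89.4227) sweep=149.4654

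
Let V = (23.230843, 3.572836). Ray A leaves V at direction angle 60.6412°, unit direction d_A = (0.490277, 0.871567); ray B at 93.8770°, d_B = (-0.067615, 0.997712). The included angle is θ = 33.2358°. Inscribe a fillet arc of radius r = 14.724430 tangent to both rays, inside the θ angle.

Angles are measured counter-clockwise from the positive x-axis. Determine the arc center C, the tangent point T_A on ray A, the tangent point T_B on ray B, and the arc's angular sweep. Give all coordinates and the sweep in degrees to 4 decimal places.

bisector direction at 77.2591° = (0.220543,0.975377)
center distance |VC| = r/sin(θ/2) = 14.724430/sin(16.6179°) = 51.486227
C = V + |VC|·bis = (34.5857,53.7913)
T_A = V + ((C−V)·d_A)·d_A = V + 49.3358·d_A = (47.4191,46.5723)
T_B = V + ((C−V)·d_B)·d_B = V + 49.3358·d_B = (19.8950,52.7957)
sweep = 180° − θ = 146.7642°

center=(34.5857,53.7913) T_A=(47.4191,46.5723) T_B=(19.8950,52.7957) sweep=146.7642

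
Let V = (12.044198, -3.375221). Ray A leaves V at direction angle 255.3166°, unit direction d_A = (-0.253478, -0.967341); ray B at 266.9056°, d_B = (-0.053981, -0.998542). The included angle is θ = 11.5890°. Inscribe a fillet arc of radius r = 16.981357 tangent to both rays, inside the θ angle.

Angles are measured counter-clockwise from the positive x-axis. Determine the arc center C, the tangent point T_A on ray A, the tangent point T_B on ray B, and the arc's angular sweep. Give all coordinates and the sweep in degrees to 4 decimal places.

center=(-13.9455,-169.5527) T_A=(-30.3723,-165.2483) T_B=(3.0111,-170.4693) sweep=168.4110

bisector direction at 261.1111° = (-0.154519,-0.987990)
center distance |VC| = r/sin(θ/2) = 16.981357/sin(5.7945°) = 168.197536
C = V + |VC|·bis = (-13.9455,-169.5527)
T_A = V + ((C−V)·d_A)·d_A = V + 167.3381·d_A = (-30.3723,-165.2483)
T_B = V + ((C−V)·d_B)·d_B = V + 167.3381·d_B = (3.0111,-170.4693)
sweep = 180° − θ = 168.4110°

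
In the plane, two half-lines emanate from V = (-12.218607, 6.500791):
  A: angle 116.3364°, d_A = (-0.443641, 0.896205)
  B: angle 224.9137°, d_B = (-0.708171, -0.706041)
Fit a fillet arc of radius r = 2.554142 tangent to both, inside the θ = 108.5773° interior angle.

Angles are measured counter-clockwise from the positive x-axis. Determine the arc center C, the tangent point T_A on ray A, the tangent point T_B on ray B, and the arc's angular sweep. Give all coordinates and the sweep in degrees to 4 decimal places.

bisector direction at 170.6250° = (-0.986643,0.162895)
center distance |VC| = r/sin(θ/2) = 2.554142/sin(54.2886°) = 3.145619
C = V + |VC|·bis = (-15.3222,7.0132)
T_A = V + ((C−V)·d_A)·d_A = V + 1.8361·d_A = (-13.0332,8.1463)
T_B = V + ((C−V)·d_B)·d_B = V + 1.8361·d_B = (-13.5189,5.2044)
sweep = 180° − θ = 71.4227°

center=(-15.3222,7.0132) T_A=(-13.0332,8.1463) T_B=(-13.5189,5.2044) sweep=71.4227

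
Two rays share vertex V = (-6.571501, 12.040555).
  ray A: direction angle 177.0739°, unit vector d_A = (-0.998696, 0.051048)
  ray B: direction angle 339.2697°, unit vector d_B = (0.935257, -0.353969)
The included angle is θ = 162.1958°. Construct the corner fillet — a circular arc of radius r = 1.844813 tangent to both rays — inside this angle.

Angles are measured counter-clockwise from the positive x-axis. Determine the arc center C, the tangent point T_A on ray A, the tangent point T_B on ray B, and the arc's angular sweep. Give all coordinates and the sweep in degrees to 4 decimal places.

bisector direction at 258.1718° = (-0.204978,-0.978767)
center distance |VC| = r/sin(θ/2) = 1.844813/sin(81.0979°) = 1.867306
C = V + |VC|·bis = (-6.9543,10.2129)
T_A = V + ((C−V)·d_A)·d_A = V + 0.2890·d_A = (-6.8601,12.0553)
T_B = V + ((C−V)·d_B)·d_B = V + 0.2890·d_B = (-6.3012,11.9383)
sweep = 180° − θ = 17.8042°

center=(-6.9543,10.2129) T_A=(-6.8601,12.0553) T_B=(-6.3012,11.9383) sweep=17.8042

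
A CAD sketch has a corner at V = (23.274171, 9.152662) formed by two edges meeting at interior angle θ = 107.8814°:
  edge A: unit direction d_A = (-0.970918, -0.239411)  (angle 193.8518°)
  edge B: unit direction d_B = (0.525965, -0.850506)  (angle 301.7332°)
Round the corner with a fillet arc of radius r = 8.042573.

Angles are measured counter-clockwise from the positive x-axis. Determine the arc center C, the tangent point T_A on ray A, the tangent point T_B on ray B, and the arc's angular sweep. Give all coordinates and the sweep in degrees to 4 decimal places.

bisector direction at 247.7925° = (-0.377962,-0.925821)
center distance |VC| = r/sin(θ/2) = 8.042573/sin(53.9407°) = 9.948653
C = V + |VC|·bis = (19.5140,-0.0580)
T_A = V + ((C−V)·d_A)·d_A = V + 5.8560·d_A = (17.5885,7.7507)
T_B = V + ((C−V)·d_B)·d_B = V + 5.8560·d_B = (26.3542,4.1721)
sweep = 180° − θ = 72.1186°

center=(19.5140,-0.0580) T_A=(17.5885,7.7507) T_B=(26.3542,4.1721) sweep=72.1186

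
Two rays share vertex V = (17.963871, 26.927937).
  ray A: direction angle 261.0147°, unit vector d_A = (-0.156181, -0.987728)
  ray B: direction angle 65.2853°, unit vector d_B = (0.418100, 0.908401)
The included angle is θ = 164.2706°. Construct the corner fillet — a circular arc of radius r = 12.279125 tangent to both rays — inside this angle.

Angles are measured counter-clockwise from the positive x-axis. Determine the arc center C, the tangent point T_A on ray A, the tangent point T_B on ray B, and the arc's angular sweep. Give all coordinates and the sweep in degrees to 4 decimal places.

bisector direction at 343.1500° = (0.957067,-0.289867)
center distance |VC| = r/sin(θ/2) = 12.279125/sin(82.1353°) = 12.395720
C = V + |VC|·bis = (29.8274,23.3348)
T_A = V + ((C−V)·d_A)·d_A = V + 1.6962·d_A = (17.6990,25.2526)
T_B = V + ((C−V)·d_B)·d_B = V + 1.6962·d_B = (18.6730,28.4687)
sweep = 180° − θ = 15.7294°

center=(29.8274,23.3348) T_A=(17.6990,25.2526) T_B=(18.6730,28.4687) sweep=15.7294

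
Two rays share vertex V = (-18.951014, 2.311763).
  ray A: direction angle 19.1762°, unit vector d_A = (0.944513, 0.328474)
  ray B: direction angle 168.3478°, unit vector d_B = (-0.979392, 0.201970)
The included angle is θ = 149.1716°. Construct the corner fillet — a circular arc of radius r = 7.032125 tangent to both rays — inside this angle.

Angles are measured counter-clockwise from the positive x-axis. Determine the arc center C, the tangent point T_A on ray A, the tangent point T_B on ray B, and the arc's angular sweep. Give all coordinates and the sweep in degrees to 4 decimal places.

center=(-19.4296,9.5906) T_A=(-17.1197,2.9486) T_B=(-20.8499,2.7034) sweep=30.8284

bisector direction at 93.7620° = (-0.065612,0.997845)
center distance |VC| = r/sin(θ/2) = 7.032125/sin(74.5858°) = 7.294512
C = V + |VC|·bis = (-19.4296,9.5906)
T_A = V + ((C−V)·d_A)·d_A = V + 1.9388·d_A = (-17.1197,2.9486)
T_B = V + ((C−V)·d_B)·d_B = V + 1.9388·d_B = (-20.8499,2.7034)
sweep = 180° − θ = 30.8284°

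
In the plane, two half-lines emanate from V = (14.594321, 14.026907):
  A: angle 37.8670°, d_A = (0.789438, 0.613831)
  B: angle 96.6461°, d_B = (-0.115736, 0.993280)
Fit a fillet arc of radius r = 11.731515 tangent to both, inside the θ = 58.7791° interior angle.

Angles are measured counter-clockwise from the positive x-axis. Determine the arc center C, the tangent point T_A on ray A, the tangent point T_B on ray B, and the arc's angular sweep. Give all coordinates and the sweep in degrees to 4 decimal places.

bisector direction at 67.2566° = (0.386606,0.922245)
center distance |VC| = r/sin(θ/2) = 11.731515/sin(29.3895°) = 23.905529
C = V + |VC|·bis = (23.8363,36.0737)
T_A = V + ((C−V)·d_A)·d_A = V + 20.8290·d_A = (31.0375,26.8124)
T_B = V + ((C−V)·d_B)·d_B = V + 20.8290·d_B = (12.1837,34.7159)
sweep = 180° − θ = 121.2209°

center=(23.8363,36.0737) T_A=(31.0375,26.8124) T_B=(12.1837,34.7159) sweep=121.2209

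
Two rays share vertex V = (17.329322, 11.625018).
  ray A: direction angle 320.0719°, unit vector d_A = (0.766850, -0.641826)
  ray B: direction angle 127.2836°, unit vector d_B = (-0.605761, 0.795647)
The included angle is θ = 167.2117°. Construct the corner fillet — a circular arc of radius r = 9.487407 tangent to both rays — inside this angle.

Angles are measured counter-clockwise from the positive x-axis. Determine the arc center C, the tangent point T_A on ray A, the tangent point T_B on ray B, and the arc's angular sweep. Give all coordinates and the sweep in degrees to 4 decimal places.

center=(24.2339,18.2180) T_A=(18.1446,10.9426) T_B=(16.6853,12.4710) sweep=12.7883

bisector direction at 43.6778° = (0.723235,0.690602)
center distance |VC| = r/sin(θ/2) = 9.487407/sin(83.6059°) = 9.546795
C = V + |VC|·bis = (24.2339,18.2180)
T_A = V + ((C−V)·d_A)·d_A = V + 1.0632·d_A = (18.1446,10.9426)
T_B = V + ((C−V)·d_B)·d_B = V + 1.0632·d_B = (16.6853,12.4710)
sweep = 180° − θ = 12.7883°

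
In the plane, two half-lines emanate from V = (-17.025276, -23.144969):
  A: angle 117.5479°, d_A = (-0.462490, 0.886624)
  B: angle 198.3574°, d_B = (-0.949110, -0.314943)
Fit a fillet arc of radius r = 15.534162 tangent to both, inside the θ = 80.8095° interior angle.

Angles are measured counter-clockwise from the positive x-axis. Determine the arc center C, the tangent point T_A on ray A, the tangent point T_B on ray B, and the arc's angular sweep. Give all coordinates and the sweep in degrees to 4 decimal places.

bisector direction at 157.9527° = (-0.926874,0.375373)
center distance |VC| = r/sin(θ/2) = 15.534162/sin(40.4047°) = 23.965703
C = V + |VC|·bis = (-39.2385,-14.1489)
T_A = V + ((C−V)·d_A)·d_A = V + 18.2495·d_A = (-25.4655,-6.9645)
T_B = V + ((C−V)·d_B)·d_B = V + 18.2495·d_B = (-34.3461,-28.8925)
sweep = 180° − θ = 99.1905°

center=(-39.2385,-14.1489) T_A=(-25.4655,-6.9645) T_B=(-34.3461,-28.8925) sweep=99.1905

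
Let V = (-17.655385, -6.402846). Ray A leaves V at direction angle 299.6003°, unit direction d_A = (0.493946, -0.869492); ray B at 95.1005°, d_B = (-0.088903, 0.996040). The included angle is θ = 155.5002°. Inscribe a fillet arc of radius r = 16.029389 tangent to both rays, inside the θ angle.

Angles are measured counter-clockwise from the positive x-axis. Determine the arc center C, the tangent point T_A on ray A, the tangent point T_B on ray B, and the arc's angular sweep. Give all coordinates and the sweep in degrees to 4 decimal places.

center=(-1.9989,-1.5113) T_A=(-15.9363,-9.4289) T_B=(-17.9648,-2.9363) sweep=24.4998

bisector direction at 17.3504° = (0.954499,0.298215)
center distance |VC| = r/sin(θ/2) = 16.029389/sin(77.7501°) = 16.402858
C = V + |VC|·bis = (-1.9989,-1.5113)
T_A = V + ((C−V)·d_A)·d_A = V + 3.4803·d_A = (-15.9363,-9.4289)
T_B = V + ((C−V)·d_B)·d_B = V + 3.4803·d_B = (-17.9648,-2.9363)
sweep = 180° − θ = 24.4998°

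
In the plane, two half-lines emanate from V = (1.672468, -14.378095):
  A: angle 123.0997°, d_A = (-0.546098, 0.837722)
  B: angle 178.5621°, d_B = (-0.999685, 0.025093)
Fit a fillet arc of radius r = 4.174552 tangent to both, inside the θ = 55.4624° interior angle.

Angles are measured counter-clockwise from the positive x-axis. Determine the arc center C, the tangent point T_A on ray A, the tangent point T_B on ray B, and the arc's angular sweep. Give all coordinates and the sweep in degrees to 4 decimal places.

center=(-6.1611,-10.0056) T_A=(-2.6640,-7.7259) T_B=(-6.2659,-14.1788) sweep=124.5376

bisector direction at 150.8309° = (-0.873185,0.487389)
center distance |VC| = r/sin(θ/2) = 4.174552/sin(27.7312°) = 8.971278
C = V + |VC|·bis = (-6.1611,-10.0056)
T_A = V + ((C−V)·d_A)·d_A = V + 7.9408·d_A = (-2.6640,-7.7259)
T_B = V + ((C−V)·d_B)·d_B = V + 7.9408·d_B = (-6.2659,-14.1788)
sweep = 180° − θ = 124.5376°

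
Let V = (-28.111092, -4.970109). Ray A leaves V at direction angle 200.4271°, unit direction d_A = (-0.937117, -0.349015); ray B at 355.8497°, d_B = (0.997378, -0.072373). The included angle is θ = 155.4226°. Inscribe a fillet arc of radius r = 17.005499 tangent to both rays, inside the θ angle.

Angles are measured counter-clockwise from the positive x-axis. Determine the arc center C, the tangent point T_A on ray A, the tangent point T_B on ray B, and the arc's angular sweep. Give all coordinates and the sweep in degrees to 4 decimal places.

bisector direction at 278.1384° = (0.141565,-0.989929)
center distance |VC| = r/sin(θ/2) = 17.005499/sin(77.7113°) = 17.404273
C = V + |VC|·bis = (-25.6473,-22.1991)
T_A = V + ((C−V)·d_A)·d_A = V + 3.7043·d_A = (-31.5824,-6.2630)
T_B = V + ((C−V)·d_B)·d_B = V + 3.7043·d_B = (-24.4165,-5.2382)
sweep = 180° − θ = 24.5774°

center=(-25.6473,-22.1991) T_A=(-31.5824,-6.2630) T_B=(-24.4165,-5.2382) sweep=24.5774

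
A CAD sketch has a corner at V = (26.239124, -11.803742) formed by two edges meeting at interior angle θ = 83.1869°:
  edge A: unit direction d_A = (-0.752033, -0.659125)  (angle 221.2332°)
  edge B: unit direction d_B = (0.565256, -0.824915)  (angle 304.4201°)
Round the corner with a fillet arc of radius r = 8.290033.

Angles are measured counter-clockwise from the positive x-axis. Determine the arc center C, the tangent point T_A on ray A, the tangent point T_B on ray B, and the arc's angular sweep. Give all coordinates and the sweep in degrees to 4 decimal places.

bisector direction at 262.8267° = (-0.124872,-0.992173)
center distance |VC| = r/sin(θ/2) = 8.290033/sin(41.5934°) = 12.487985
C = V + |VC|·bis = (24.6797,-24.1940)
T_A = V + ((C−V)·d_A)·d_A = V + 9.3394·d_A = (19.2156,-17.9596)
T_B = V + ((C−V)·d_B)·d_B = V + 9.3394·d_B = (31.5183,-19.5080)
sweep = 180° − θ = 96.8131°

center=(24.6797,-24.1940) T_A=(19.2156,-17.9596) T_B=(31.5183,-19.5080) sweep=96.8131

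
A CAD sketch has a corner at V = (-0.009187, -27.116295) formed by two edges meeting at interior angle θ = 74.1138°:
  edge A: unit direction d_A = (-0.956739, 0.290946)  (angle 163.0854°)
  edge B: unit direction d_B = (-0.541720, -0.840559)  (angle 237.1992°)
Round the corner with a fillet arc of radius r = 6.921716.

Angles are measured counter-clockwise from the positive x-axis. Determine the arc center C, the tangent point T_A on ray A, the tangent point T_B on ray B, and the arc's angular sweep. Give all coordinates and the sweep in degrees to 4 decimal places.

center=(-10.7930,-31.0716) T_A=(-8.7791,-24.4493) T_B=(-4.9748,-34.8213) sweep=105.8862

bisector direction at 200.1423° = (-0.938840,-0.344353)
center distance |VC| = r/sin(θ/2) = 6.921716/sin(37.0569°) = 11.486269
C = V + |VC|·bis = (-10.7930,-31.0716)
T_A = V + ((C−V)·d_A)·d_A = V + 9.1665·d_A = (-8.7791,-24.4493)
T_B = V + ((C−V)·d_B)·d_B = V + 9.1665·d_B = (-4.9748,-34.8213)
sweep = 180° − θ = 105.8862°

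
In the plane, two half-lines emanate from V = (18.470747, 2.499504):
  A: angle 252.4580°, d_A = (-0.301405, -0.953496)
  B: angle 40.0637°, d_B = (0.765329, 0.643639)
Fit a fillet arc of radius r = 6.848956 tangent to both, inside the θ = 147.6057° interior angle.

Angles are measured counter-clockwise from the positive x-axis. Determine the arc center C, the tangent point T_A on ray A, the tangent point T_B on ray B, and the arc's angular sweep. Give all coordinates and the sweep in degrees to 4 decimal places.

bisector direction at 326.2609° = (0.831575,-0.555413)
center distance |VC| = r/sin(θ/2) = 6.848956/sin(73.8029°) = 7.132044
C = V + |VC|·bis = (24.4016,-1.4617)
T_A = V + ((C−V)·d_A)·d_A = V + 1.9894·d_A = (17.8711,0.6026)
T_B = V + ((C−V)·d_B)·d_B = V + 1.9894·d_B = (19.9933,3.7800)
sweep = 180° − θ = 32.3943°

center=(24.4016,-1.4617) T_A=(17.8711,0.6026) T_B=(19.9933,3.7800) sweep=32.3943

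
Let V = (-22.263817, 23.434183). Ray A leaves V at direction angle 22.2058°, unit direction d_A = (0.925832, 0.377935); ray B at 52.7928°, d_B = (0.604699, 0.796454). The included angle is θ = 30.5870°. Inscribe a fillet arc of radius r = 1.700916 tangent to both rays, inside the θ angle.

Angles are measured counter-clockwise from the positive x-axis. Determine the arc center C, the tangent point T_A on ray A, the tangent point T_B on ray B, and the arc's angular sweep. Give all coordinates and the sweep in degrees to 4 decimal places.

center=(-17.1477,27.3598) T_A=(-16.5049,25.7850) T_B=(-18.5024,28.3883) sweep=149.4130

bisector direction at 37.4993° = (0.793361,0.608752)
center distance |VC| = r/sin(θ/2) = 1.700916/sin(15.2935°) = 6.448638
C = V + |VC|·bis = (-17.1477,27.3598)
T_A = V + ((C−V)·d_A)·d_A = V + 6.2203·d_A = (-16.5049,25.7850)
T_B = V + ((C−V)·d_B)·d_B = V + 6.2203·d_B = (-18.5024,28.3883)
sweep = 180° − θ = 149.4130°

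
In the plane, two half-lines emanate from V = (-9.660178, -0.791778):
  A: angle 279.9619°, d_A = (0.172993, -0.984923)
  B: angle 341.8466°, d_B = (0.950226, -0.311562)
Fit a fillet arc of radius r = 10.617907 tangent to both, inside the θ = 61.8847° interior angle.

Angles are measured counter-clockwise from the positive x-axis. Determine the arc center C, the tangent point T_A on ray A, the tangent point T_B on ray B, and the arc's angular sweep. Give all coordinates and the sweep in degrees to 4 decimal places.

center=(3.8616,-16.3994) T_A=(-6.5962,-18.2362) T_B=(7.1698,-6.3100) sweep=118.1153

bisector direction at 310.9042° = (0.654797,-0.755805)
center distance |VC| = r/sin(θ/2) = 10.617907/sin(30.9424°) = 20.650362
C = V + |VC|·bis = (3.8616,-16.3994)
T_A = V + ((C−V)·d_A)·d_A = V + 17.7115·d_A = (-6.5962,-18.2362)
T_B = V + ((C−V)·d_B)·d_B = V + 17.7115·d_B = (7.1698,-6.3100)
sweep = 180° − θ = 118.1153°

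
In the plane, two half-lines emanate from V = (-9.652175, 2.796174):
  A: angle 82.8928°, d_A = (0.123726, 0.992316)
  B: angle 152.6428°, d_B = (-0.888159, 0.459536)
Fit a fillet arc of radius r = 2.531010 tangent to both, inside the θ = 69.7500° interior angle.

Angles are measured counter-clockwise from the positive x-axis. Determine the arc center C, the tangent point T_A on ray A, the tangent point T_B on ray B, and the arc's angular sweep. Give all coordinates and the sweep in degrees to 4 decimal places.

bisector direction at 117.7678° = (-0.465889,0.884843)
center distance |VC| = r/sin(θ/2) = 2.531010/sin(34.8750°) = 4.426484
C = V + |VC|·bis = (-11.7144,6.7129)
T_A = V + ((C−V)·d_A)·d_A = V + 3.6315·d_A = (-9.2029,6.3998)
T_B = V + ((C−V)·d_B)·d_B = V + 3.6315·d_B = (-12.8775,4.4650)
sweep = 180° − θ = 110.2500°

center=(-11.7144,6.7129) T_A=(-9.2029,6.3998) T_B=(-12.8775,4.4650) sweep=110.2500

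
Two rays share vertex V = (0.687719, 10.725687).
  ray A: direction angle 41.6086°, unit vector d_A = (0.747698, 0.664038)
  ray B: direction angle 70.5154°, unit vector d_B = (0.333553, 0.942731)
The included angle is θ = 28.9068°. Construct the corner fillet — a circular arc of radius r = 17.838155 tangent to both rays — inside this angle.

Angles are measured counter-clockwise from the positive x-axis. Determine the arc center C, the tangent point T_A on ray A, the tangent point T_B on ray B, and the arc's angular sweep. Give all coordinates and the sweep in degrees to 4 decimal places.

bisector direction at 56.0620° = (0.558295,0.829642)
center distance |VC| = r/sin(θ/2) = 17.838155/sin(14.4534°) = 71.469113
C = V + |VC|·bis = (40.5886,70.0195)
T_A = V + ((C−V)·d_A)·d_A = V + 69.2072·d_A = (52.4338,56.6819)
T_B = V + ((C−V)·d_B)·d_B = V + 69.2072·d_B = (23.7720,75.9695)
sweep = 180° − θ = 151.0932°

center=(40.5886,70.0195) T_A=(52.4338,56.6819) T_B=(23.7720,75.9695) sweep=151.0932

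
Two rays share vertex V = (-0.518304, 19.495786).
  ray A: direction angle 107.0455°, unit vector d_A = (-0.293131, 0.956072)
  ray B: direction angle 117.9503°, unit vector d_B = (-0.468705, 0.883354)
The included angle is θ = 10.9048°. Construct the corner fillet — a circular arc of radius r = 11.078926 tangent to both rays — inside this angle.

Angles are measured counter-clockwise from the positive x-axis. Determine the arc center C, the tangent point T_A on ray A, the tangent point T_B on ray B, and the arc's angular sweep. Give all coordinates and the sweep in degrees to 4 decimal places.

bisector direction at 112.4979° = (-0.382650,0.923894)
center distance |VC| = r/sin(θ/2) = 11.078926/sin(5.4524°) = 116.597240
C = V + |VC|·bis = (-45.1342,127.2192)
T_A = V + ((C−V)·d_A)·d_A = V + 116.0697·d_A = (-34.5419,130.4668)
T_B = V + ((C−V)·d_B)·d_B = V + 116.0697·d_B = (-54.9208,122.0265)
sweep = 180° − θ = 169.0952°

center=(-45.1342,127.2192) T_A=(-34.5419,130.4668) T_B=(-54.9208,122.0265) sweep=169.0952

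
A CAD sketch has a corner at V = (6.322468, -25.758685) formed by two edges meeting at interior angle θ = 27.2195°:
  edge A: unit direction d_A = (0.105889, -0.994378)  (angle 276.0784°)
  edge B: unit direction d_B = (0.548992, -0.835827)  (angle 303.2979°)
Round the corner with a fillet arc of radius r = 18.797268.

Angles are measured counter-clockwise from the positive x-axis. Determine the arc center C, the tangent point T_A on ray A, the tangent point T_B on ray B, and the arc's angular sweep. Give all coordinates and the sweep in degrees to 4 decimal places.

center=(33.2354,-100.9725) T_A=(14.5438,-102.9630) T_B=(48.9467,-90.6530) sweep=152.7805

bisector direction at 289.6882° = (0.336901,-0.941540)
center distance |VC| = r/sin(θ/2) = 18.797268/sin(13.6098°) = 79.883843
C = V + |VC|·bis = (33.2354,-100.9725)
T_A = V + ((C−V)·d_A)·d_A = V + 77.6408·d_A = (14.5438,-102.9630)
T_B = V + ((C−V)·d_B)·d_B = V + 77.6408·d_B = (48.9467,-90.6530)
sweep = 180° − θ = 152.7805°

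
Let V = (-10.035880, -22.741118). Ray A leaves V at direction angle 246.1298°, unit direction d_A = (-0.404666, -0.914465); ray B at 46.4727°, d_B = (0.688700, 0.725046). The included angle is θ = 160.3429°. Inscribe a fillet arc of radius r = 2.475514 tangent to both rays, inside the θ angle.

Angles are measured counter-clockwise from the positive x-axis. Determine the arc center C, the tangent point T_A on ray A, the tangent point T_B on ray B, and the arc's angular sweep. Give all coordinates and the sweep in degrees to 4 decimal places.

center=(-7.9457,-24.1351) T_A=(-10.2094,-23.1333) T_B=(-9.7405,-22.4302) sweep=19.6571

bisector direction at 326.3012° = (0.831966,-0.554826)
center distance |VC| = r/sin(θ/2) = 2.475514/sin(80.1714°) = 2.512388
C = V + |VC|·bis = (-7.9457,-24.1351)
T_A = V + ((C−V)·d_A)·d_A = V + 0.4289·d_A = (-10.2094,-23.1333)
T_B = V + ((C−V)·d_B)·d_B = V + 0.4289·d_B = (-9.7405,-22.4302)
sweep = 180° − θ = 19.6571°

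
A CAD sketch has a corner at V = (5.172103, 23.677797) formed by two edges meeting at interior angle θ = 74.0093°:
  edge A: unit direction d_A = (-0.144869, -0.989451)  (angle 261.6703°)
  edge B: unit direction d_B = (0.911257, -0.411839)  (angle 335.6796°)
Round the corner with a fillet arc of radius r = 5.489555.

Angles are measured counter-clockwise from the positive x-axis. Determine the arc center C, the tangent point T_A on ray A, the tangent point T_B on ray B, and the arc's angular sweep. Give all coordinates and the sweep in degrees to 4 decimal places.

bisector direction at 298.6750° = (0.479840,-0.877356)
center distance |VC| = r/sin(θ/2) = 5.489555/sin(37.0046°) = 9.120683
C = V + |VC|·bis = (9.5486,15.6757)
T_A = V + ((C−V)·d_A)·d_A = V + 7.2837·d_A = (4.1169,16.4710)
T_B = V + ((C−V)·d_B)·d_B = V + 7.2837·d_B = (11.8094,20.6781)
sweep = 180° − θ = 105.9907°

center=(9.5486,15.6757) T_A=(4.1169,16.4710) T_B=(11.8094,20.6781) sweep=105.9907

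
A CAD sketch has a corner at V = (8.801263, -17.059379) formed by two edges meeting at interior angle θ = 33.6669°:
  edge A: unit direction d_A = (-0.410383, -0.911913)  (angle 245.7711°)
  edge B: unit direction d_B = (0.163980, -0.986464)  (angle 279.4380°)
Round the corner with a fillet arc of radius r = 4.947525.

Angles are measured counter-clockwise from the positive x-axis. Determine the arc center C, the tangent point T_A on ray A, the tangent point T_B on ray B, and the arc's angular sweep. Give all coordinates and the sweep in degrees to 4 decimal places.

center=(6.6022,-34.0018) T_A=(2.0905,-31.9714) T_B=(11.4827,-33.1905) sweep=146.3331

bisector direction at 262.6045° = (-0.128717,-0.991681)
center distance |VC| = r/sin(θ/2) = 4.947525/sin(16.8334°) = 17.084547
C = V + |VC|·bis = (6.6022,-34.0018)
T_A = V + ((C−V)·d_A)·d_A = V + 16.3525·d_A = (2.0905,-31.9714)
T_B = V + ((C−V)·d_B)·d_B = V + 16.3525·d_B = (11.4827,-33.1905)
sweep = 180° − θ = 146.3331°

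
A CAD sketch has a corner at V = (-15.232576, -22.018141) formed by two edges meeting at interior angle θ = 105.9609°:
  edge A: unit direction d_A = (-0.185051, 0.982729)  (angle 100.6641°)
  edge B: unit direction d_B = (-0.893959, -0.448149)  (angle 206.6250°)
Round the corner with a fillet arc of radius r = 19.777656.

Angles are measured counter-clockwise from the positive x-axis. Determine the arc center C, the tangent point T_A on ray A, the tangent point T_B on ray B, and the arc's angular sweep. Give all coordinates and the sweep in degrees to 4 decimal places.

bisector direction at 153.6445° = (-0.896057,0.443939)
center distance |VC| = r/sin(θ/2) = 19.777656/sin(52.9804°) = 24.770679
C = V + |VC|·bis = (-37.4285,-11.0215)
T_A = V + ((C−V)·d_A)·d_A = V + 14.9141·d_A = (-17.9924,-7.3616)
T_B = V + ((C−V)·d_B)·d_B = V + 14.9141·d_B = (-28.5652,-28.7019)
sweep = 180° − θ = 74.0391°

center=(-37.4285,-11.0215) T_A=(-17.9924,-7.3616) T_B=(-28.5652,-28.7019) sweep=74.0391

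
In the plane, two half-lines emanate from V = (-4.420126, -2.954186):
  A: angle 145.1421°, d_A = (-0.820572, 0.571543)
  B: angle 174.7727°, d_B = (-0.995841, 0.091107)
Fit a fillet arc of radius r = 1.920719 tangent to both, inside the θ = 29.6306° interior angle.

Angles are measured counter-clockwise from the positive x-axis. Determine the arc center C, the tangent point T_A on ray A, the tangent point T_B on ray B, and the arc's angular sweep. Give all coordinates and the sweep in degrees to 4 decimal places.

bisector direction at 159.9574° = (-0.939438,0.342719)
center distance |VC| = r/sin(θ/2) = 1.920719/sin(14.8153°) = 7.511496
C = V + |VC|·bis = (-11.4767,-0.3799)
T_A = V + ((C−V)·d_A)·d_A = V + 7.2618·d_A = (-10.3789,1.1962)
T_B = V + ((C−V)·d_B)·d_B = V + 7.2618·d_B = (-11.6517,-2.2926)
sweep = 180° − θ = 150.3694°

center=(-11.4767,-0.3799) T_A=(-10.3789,1.1962) T_B=(-11.6517,-2.2926) sweep=150.3694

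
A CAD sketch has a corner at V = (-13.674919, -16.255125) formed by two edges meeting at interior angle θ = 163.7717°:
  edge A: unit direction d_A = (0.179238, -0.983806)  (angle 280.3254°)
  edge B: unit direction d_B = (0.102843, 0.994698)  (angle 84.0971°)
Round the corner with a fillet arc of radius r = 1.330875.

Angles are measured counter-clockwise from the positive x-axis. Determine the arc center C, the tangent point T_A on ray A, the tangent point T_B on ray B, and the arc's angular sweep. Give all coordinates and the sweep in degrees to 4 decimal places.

center=(-12.3316,-16.2033) T_A=(-13.6409,-16.4418) T_B=(-13.6554,-16.0664) sweep=16.2283

bisector direction at 2.2113° = (0.999255,0.038584)
center distance |VC| = r/sin(θ/2) = 1.330875/sin(81.8859°) = 1.344333
C = V + |VC|·bis = (-12.3316,-16.2033)
T_A = V + ((C−V)·d_A)·d_A = V + 0.1897·d_A = (-13.6409,-16.4418)
T_B = V + ((C−V)·d_B)·d_B = V + 0.1897·d_B = (-13.6554,-16.0664)
sweep = 180° − θ = 16.2283°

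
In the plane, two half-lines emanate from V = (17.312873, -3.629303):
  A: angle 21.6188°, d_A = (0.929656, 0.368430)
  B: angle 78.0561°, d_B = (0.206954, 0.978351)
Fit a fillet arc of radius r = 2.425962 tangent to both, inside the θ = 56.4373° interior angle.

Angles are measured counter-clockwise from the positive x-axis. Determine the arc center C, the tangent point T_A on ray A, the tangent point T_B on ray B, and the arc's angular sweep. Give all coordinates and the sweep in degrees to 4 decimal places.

bisector direction at 49.8374° = (0.644958,0.764218)
center distance |VC| = r/sin(θ/2) = 2.425962/sin(28.2187°) = 5.130645
C = V + |VC|·bis = (20.6219,0.2916)
T_A = V + ((C−V)·d_A)·d_A = V + 4.5209·d_A = (21.5157,-1.9637)
T_B = V + ((C−V)·d_B)·d_B = V + 4.5209·d_B = (18.2485,0.7937)
sweep = 180° − θ = 123.5627°

center=(20.6219,0.2916) T_A=(21.5157,-1.9637) T_B=(18.2485,0.7937) sweep=123.5627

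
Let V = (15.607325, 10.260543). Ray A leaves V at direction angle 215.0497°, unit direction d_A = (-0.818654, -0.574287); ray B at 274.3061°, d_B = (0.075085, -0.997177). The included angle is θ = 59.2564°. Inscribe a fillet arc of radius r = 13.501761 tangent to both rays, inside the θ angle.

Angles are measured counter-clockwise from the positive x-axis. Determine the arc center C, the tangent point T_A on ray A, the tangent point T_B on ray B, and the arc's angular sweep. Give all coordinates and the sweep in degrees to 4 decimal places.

center=(3.9262,-14.4264) T_A=(-3.8277,-3.3731) T_B=(17.3899,-13.4126) sweep=120.7436

bisector direction at 244.6779° = (-0.427707,-0.903918)
center distance |VC| = r/sin(θ/2) = 13.501761/sin(29.6282°) = 27.311058
C = V + |VC|·bis = (3.9262,-14.4264)
T_A = V + ((C−V)·d_A)·d_A = V + 23.7402·d_A = (-3.8277,-3.3731)
T_B = V + ((C−V)·d_B)·d_B = V + 23.7402·d_B = (17.3899,-13.4126)
sweep = 180° − θ = 120.7436°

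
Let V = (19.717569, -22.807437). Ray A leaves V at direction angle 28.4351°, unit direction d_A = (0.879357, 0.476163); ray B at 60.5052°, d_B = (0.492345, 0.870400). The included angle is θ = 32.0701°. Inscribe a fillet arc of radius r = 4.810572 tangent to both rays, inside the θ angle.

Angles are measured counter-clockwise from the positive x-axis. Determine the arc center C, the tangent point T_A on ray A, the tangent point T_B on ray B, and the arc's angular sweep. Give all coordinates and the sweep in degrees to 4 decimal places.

bisector direction at 44.4701° = (0.713616,0.700538)
center distance |VC| = r/sin(θ/2) = 4.810572/sin(16.0350°) = 17.415390
C = V + |VC|·bis = (32.1455,-10.6073)
T_A = V + ((C−V)·d_A)·d_A = V + 16.7378·d_A = (34.4361,-14.8375)
T_B = V + ((C−V)·d_B)·d_B = V + 16.7378·d_B = (27.9583,-8.2388)
sweep = 180° − θ = 147.9299°

center=(32.1455,-10.6073) T_A=(34.4361,-14.8375) T_B=(27.9583,-8.2388) sweep=147.9299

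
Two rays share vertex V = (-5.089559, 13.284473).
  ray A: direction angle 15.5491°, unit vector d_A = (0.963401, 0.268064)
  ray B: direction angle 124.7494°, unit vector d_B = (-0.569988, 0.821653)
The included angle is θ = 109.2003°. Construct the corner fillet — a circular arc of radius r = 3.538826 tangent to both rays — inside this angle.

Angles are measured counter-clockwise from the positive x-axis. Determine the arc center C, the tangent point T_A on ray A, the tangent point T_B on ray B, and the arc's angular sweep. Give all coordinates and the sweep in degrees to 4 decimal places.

center=(-3.6153,17.3679) T_A=(-2.6667,13.9586) T_B=(-6.5230,15.3508) sweep=70.7997

bisector direction at 70.1492° = (0.339571,0.940580)
center distance |VC| = r/sin(θ/2) = 3.538826/sin(54.6001°) = 4.341429
C = V + |VC|·bis = (-3.6153,17.3679)
T_A = V + ((C−V)·d_A)·d_A = V + 2.5149·d_A = (-2.6667,13.9586)
T_B = V + ((C−V)·d_B)·d_B = V + 2.5149·d_B = (-6.5230,15.3508)
sweep = 180° − θ = 70.7997°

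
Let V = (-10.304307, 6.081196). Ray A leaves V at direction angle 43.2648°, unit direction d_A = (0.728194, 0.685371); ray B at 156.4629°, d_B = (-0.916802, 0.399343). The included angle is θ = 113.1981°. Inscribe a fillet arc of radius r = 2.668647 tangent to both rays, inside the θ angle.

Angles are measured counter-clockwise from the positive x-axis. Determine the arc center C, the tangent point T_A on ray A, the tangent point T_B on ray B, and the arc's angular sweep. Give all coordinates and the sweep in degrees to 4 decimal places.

bisector direction at 99.8638° = (-0.171308,0.985218)
center distance |VC| = r/sin(θ/2) = 2.668647/sin(56.5990°) = 3.196602
C = V + |VC|·bis = (-10.8519,9.2305)
T_A = V + ((C−V)·d_A)·d_A = V + 1.7597·d_A = (-9.0229,7.2873)
T_B = V + ((C−V)·d_B)·d_B = V + 1.7597·d_B = (-11.9176,6.7839)
sweep = 180° − θ = 66.8019°

center=(-10.8519,9.2305) T_A=(-9.0229,7.2873) T_B=(-11.9176,6.7839) sweep=66.8019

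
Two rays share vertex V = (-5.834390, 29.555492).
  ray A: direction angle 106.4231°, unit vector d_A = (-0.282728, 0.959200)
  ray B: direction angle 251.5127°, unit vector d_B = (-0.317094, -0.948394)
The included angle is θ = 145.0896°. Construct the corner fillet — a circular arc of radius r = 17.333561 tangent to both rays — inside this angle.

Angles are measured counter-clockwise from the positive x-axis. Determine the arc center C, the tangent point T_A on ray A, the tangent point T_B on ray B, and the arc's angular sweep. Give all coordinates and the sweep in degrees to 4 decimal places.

bisector direction at 178.9679° = (-0.999838,0.018013)
center distance |VC| = r/sin(θ/2) = 17.333561/sin(72.5448°) = 18.170270
C = V + |VC|·bis = (-24.0017,29.8828)
T_A = V + ((C−V)·d_A)·d_A = V + 5.4504·d_A = (-7.3754,34.7835)
T_B = V + ((C−V)·d_B)·d_B = V + 5.4504·d_B = (-7.5627,24.3864)
sweep = 180° − θ = 34.9104°

center=(-24.0017,29.8828) T_A=(-7.3754,34.7835) T_B=(-7.5627,24.3864) sweep=34.9104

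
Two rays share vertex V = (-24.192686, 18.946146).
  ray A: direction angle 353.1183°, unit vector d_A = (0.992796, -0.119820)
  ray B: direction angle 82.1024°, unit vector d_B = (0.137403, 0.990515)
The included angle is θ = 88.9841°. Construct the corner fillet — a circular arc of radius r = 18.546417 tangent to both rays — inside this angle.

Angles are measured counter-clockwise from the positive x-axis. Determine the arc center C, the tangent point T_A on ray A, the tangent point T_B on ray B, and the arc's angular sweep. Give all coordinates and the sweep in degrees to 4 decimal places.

center=(-3.2283,35.0970) T_A=(-5.4505,16.6842) T_B=(-21.5988,37.6453) sweep=91.0159

bisector direction at 37.6103° = (0.792179,0.610288)
center distance |VC| = r/sin(θ/2) = 18.546417/sin(44.4920°) = 26.464247
C = V + |VC|·bis = (-3.2283,35.0970)
T_A = V + ((C−V)·d_A)·d_A = V + 18.8782·d_A = (-5.4505,16.6842)
T_B = V + ((C−V)·d_B)·d_B = V + 18.8782·d_B = (-21.5988,37.6453)
sweep = 180° − θ = 91.0159°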